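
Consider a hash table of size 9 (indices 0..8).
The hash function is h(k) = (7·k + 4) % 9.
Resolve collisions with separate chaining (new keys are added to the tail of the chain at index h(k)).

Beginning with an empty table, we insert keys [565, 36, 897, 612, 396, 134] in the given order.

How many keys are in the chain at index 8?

Insert 565: h=8, bucket 8 empty -> new chain.
Insert 36: h=4, bucket 4 empty -> new chain.
Insert 897: h=1, bucket 1 empty -> new chain.
Insert 612: h=4, bucket 4 nonempty -> append to chain.
Insert 396: h=4, bucket 4 nonempty -> append to chain.
Insert 134: h=6, bucket 6 empty -> new chain.
Final buckets:
0: —
1: 897
2: —
3: —
4: 36 -> 612 -> 396
5: —
6: 134
7: —
8: 565

1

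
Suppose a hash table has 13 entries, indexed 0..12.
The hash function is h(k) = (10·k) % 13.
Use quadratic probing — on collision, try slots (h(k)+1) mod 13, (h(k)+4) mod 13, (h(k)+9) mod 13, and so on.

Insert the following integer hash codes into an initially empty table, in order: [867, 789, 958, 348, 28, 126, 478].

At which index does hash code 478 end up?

10

867 hashes to 12; slot 12 is free -> place at 12.
789 hashes to 12; 12 taken -> place at 0.
958 hashes to 12; 12,0 taken -> place at 3.
348 hashes to 9; slot 9 is free -> place at 9.
28 hashes to 7; slot 7 is free -> place at 7.
126 hashes to 12; 12,0,3 taken -> place at 8.
478 hashes to 9; 9 taken -> place at 10.
Table: [789, _, _, 958, _, _, _, 28, 126, 348, 478, _, 867]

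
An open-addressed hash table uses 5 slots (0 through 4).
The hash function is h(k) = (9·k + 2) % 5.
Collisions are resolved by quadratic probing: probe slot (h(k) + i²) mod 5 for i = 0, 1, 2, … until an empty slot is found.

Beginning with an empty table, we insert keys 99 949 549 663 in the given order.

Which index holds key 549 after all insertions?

99: h=3 => slot 3
949: h=3, probe 3,4 => slot 4
549: h=3, probe 3,4,2 => slot 2
663: h=4, probe 4,0 => slot 0
Table: [663, ∅, 549, 99, 949]

2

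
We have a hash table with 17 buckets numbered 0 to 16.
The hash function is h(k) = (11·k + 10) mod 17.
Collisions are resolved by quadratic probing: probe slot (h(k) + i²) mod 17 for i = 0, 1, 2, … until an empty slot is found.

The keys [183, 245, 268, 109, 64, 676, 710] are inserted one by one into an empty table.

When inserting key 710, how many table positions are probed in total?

5

Insert 183: h=0, slot 0 empty → index 0.
Insert 245: h=2, slot 2 empty → index 2.
Insert 268: h=0, slot 0 occupied → index 1.
Insert 109: h=2, slot 2 occupied → index 3.
Insert 64: h=0, slots 0,1 occupied → index 4.
Insert 676: h=0, slots 0,1,4 occupied → index 9.
Insert 710: h=0, slots 0,1,4,9 occupied → index 16.
Table: [183, 268, 245, 109, 64, —, —, —, —, 676, —, —, —, —, —, —, 710]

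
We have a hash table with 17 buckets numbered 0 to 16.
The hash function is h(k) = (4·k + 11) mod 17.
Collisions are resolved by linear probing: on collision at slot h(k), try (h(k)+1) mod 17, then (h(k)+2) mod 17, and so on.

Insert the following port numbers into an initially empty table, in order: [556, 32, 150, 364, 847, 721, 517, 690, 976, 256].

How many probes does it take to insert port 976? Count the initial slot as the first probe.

Insert 556: h=8, slot 8 empty -> index 8.
Insert 32: h=3, slot 3 empty -> index 3.
Insert 150: h=16, slot 16 empty -> index 16.
Insert 364: h=5, slot 5 empty -> index 5.
Insert 847: h=16, slot 16 occupied -> index 0.
Insert 721: h=5, slot 5 occupied -> index 6.
Insert 517: h=5, slots 5,6 occupied -> index 7.
Insert 690: h=0, slot 0 occupied -> index 1.
Insert 976: h=5, slots 5,6,7,8 occupied -> index 9.
Insert 256: h=15, slot 15 empty -> index 15.
Table: [847, 690, ∅, 32, ∅, 364, 721, 517, 556, 976, ∅, ∅, ∅, ∅, ∅, 256, 150]

5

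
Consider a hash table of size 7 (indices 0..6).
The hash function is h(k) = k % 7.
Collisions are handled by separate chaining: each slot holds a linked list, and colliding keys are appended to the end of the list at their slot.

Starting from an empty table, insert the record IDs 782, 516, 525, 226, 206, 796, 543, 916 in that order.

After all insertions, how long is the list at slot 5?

3

Insert 782: h=5, bucket 5 empty → new chain.
Insert 516: h=5, bucket 5 nonempty → append to chain.
Insert 525: h=0, bucket 0 empty → new chain.
Insert 226: h=2, bucket 2 empty → new chain.
Insert 206: h=3, bucket 3 empty → new chain.
Insert 796: h=5, bucket 5 nonempty → append to chain.
Insert 543: h=4, bucket 4 empty → new chain.
Insert 916: h=6, bucket 6 empty → new chain.
Final buckets:
0: 525
1: .
2: 226
3: 206
4: 543
5: 782 -> 516 -> 796
6: 916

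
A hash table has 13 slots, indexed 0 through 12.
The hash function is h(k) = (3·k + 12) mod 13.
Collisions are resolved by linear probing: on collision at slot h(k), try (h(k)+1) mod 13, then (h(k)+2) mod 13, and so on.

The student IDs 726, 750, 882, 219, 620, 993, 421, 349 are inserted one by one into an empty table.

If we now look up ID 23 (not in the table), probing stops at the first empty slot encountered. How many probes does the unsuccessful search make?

2

726 hashes to 6; slot 6 is free -> place at 6.
750 hashes to 0; slot 0 is free -> place at 0.
882 hashes to 6; 6 taken -> place at 7.
219 hashes to 6; 6,7 taken -> place at 8.
620 hashes to 0; 0 taken -> place at 1.
993 hashes to 1; 1 taken -> place at 2.
421 hashes to 1; 1,2 taken -> place at 3.
349 hashes to 6; 6,7,8 taken -> place at 9.
Table: [750, 620, 993, 421, ∅, ∅, 726, 882, 219, 349, ∅, ∅, ∅]
Lookup 23: h=3, probe 3,4 → slot 4 empty, not found.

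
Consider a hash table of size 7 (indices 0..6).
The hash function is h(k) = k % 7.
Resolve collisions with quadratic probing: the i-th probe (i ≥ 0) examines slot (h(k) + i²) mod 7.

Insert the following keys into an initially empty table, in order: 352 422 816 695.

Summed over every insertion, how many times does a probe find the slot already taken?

352 hashes to 2; slot 2 is free -> place at 2.
422 hashes to 2; 2 taken -> place at 3.
816 hashes to 4; slot 4 is free -> place at 4.
695 hashes to 2; 2,3 taken -> place at 6.
Table: [-, -, 352, 422, 816, -, 695]

3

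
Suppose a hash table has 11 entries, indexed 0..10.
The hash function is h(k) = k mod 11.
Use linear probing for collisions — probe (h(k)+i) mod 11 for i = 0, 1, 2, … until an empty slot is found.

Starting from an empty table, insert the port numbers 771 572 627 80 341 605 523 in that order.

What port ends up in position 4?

771 hashes to 1; slot 1 is free -> place at 1.
572 hashes to 0; slot 0 is free -> place at 0.
627 hashes to 0; 0,1 taken -> place at 2.
80 hashes to 3; slot 3 is free -> place at 3.
341 hashes to 0; 0,1,2,3 taken -> place at 4.
605 hashes to 0; 0,1,2,3,4 taken -> place at 5.
523 hashes to 6; slot 6 is free -> place at 6.
Table: [572, 771, 627, 80, 341, 605, 523, —, —, —, —]

341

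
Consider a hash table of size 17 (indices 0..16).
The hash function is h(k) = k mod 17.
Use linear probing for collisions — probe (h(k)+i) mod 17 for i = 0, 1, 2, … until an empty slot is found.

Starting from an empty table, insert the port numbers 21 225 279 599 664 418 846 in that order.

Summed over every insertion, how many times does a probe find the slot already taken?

3

Insert 21: h=4, slot 4 empty → index 4.
Insert 225: h=4, slot 4 occupied → index 5.
Insert 279: h=7, slot 7 empty → index 7.
Insert 599: h=4, slots 4,5 occupied → index 6.
Insert 664: h=1, slot 1 empty → index 1.
Insert 418: h=10, slot 10 empty → index 10.
Insert 846: h=13, slot 13 empty → index 13.
Table: [., 664, ., ., 21, 225, 599, 279, ., ., 418, ., ., 846, ., ., .]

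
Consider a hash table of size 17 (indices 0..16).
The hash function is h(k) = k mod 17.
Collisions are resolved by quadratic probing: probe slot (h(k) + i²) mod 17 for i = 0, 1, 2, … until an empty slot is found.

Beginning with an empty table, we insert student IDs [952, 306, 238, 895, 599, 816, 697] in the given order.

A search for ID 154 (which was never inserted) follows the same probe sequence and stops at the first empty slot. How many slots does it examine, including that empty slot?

952: h=0 -> slot 0
306: h=0, probe 0,1 -> slot 1
238: h=0, probe 0,1,4 -> slot 4
895: h=11 -> slot 11
599: h=4, probe 4,5 -> slot 5
816: h=0, probe 0,1,4,9 -> slot 9
697: h=0, probe 0,1,4,9,16 -> slot 16
Table: [952, 306, ∅, ∅, 238, 599, ∅, ∅, ∅, 816, ∅, 895, ∅, ∅, ∅, ∅, 697]
Lookup 154: h=1, probe 1,2 → slot 2 empty, not found.

2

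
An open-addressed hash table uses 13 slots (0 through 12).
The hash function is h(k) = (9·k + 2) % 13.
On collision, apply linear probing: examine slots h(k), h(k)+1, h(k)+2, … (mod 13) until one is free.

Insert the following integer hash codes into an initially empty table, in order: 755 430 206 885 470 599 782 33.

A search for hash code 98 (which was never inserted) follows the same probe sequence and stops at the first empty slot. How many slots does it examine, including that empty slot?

4

Insert 755: h=11, slot 11 empty -> index 11.
Insert 430: h=11, slot 11 occupied -> index 12.
Insert 206: h=10, slot 10 empty -> index 10.
Insert 885: h=11, slots 11,12 occupied -> index 0.
Insert 470: h=7, slot 7 empty -> index 7.
Insert 599: h=11, slots 11,12,0 occupied -> index 1.
Insert 782: h=7, slot 7 occupied -> index 8.
Insert 33: h=0, slots 0,1 occupied -> index 2.
Table: [885, 599, 33, ., ., ., ., 470, 782, ., 206, 755, 430]
Lookup 98: h=0, probe 0,1,2,3 → slot 3 empty, not found.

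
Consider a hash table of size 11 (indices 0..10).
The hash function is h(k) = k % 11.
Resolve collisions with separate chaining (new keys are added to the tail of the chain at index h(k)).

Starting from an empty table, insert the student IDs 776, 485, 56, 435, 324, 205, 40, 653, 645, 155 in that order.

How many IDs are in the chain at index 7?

776 → bucket 6
485 → bucket 1
56 → bucket 1 (collision)
435 → bucket 6 (collision)
324 → bucket 5
205 → bucket 7
40 → bucket 7 (collision)
653 → bucket 4
645 → bucket 7 (collision)
155 → bucket 1 (collision)
Final buckets:
0: .
1: 485 -> 56 -> 155
2: .
3: .
4: 653
5: 324
6: 776 -> 435
7: 205 -> 40 -> 645
8: .
9: .
10: .

3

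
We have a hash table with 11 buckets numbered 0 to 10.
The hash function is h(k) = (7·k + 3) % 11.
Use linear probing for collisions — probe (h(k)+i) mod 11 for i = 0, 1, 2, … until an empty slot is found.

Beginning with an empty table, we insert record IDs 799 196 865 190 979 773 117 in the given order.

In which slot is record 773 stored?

4

799 hashes to 8; slot 8 is free => place at 8.
196 hashes to 0; slot 0 is free => place at 0.
865 hashes to 8; 8 taken => place at 9.
190 hashes to 2; slot 2 is free => place at 2.
979 hashes to 3; slot 3 is free => place at 3.
773 hashes to 2; 2,3 taken => place at 4.
117 hashes to 8; 8,9 taken => place at 10.
Table: [196, ∅, 190, 979, 773, ∅, ∅, ∅, 799, 865, 117]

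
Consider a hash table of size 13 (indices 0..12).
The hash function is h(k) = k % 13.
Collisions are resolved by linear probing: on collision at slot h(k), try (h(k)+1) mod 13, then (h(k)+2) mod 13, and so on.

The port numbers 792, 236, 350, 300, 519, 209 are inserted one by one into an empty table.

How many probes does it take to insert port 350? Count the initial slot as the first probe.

792: h=12 -> slot 12
236: h=2 -> slot 2
350: h=12, probe 12,0 -> slot 0
300: h=1 -> slot 1
519: h=12, probe 12,0,1,2,3 -> slot 3
209: h=1, probe 1,2,3,4 -> slot 4
Table: [350, 300, 236, 519, 209, _, _, _, _, _, _, _, 792]

2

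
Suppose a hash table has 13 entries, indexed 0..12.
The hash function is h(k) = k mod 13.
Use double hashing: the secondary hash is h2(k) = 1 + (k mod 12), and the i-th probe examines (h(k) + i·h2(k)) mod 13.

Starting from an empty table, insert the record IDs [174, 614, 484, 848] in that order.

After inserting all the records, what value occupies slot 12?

174: h=5 → slot 5
614: h=3 → slot 3
484: h=3, h2=5, probe 3,8 → slot 8
848: h=3, h2=9, probe 3,12 → slot 12
Table: [∅, ∅, ∅, 614, ∅, 174, ∅, ∅, 484, ∅, ∅, ∅, 848]

848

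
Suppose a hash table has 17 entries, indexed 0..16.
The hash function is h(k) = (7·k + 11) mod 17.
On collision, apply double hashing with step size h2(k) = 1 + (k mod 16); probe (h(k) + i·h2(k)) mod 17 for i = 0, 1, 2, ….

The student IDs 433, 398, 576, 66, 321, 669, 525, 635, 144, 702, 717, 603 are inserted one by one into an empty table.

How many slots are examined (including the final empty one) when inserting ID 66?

2

433 hashes to 16; slot 16 is free → place at 16.
398 hashes to 9; slot 9 is free → place at 9.
576 hashes to 14; slot 14 is free → place at 14.
66 hashes to 14, h2=3; 14 taken → place at 0.
321 hashes to 14, h2=2; 14,16 taken → place at 1.
669 hashes to 2; slot 2 is free → place at 2.
525 hashes to 14, h2=14; 14 taken → place at 11.
635 hashes to 2, h2=12; 2,14,9 taken → place at 4.
144 hashes to 16, h2=1; 16,0,1,2 taken → place at 3.
702 hashes to 12; slot 12 is free → place at 12.
717 hashes to 15; slot 15 is free → place at 15.
603 hashes to 16, h2=12; 16,11 taken → place at 6.
Table: [66, 321, 669, 144, 635, ∅, 603, ∅, ∅, 398, ∅, 525, 702, ∅, 576, 717, 433]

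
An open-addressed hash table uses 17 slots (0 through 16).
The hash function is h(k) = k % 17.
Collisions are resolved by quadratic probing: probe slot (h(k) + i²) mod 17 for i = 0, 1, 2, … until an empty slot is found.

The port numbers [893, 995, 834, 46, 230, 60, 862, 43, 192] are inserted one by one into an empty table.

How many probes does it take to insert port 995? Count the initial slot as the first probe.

2

893: h=9 → slot 9
995: h=9, probe 9,10 → slot 10
834: h=1 → slot 1
46: h=12 → slot 12
230: h=9, probe 9,10,13 → slot 13
60: h=9, probe 9,10,13,1,8 → slot 8
862: h=12, probe 12,13,16 → slot 16
43: h=9, probe 9,10,13,1,8,0 → slot 0
192: h=5 → slot 5
Table: [43, 834, _, _, _, 192, _, _, 60, 893, 995, _, 46, 230, _, _, 862]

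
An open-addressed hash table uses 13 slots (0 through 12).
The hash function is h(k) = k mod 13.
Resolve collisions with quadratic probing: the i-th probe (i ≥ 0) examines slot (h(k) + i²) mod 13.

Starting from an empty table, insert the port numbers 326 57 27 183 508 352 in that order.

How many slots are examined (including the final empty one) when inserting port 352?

6

326 hashes to 1; slot 1 is free -> place at 1.
57 hashes to 5; slot 5 is free -> place at 5.
27 hashes to 1; 1 taken -> place at 2.
183 hashes to 1; 1,2,5 taken -> place at 10.
508 hashes to 1; 1,2,5,10 taken -> place at 4.
352 hashes to 1; 1,2,5,10,4 taken -> place at 0.
Table: [352, 326, 27, ., 508, 57, ., ., ., ., 183, ., .]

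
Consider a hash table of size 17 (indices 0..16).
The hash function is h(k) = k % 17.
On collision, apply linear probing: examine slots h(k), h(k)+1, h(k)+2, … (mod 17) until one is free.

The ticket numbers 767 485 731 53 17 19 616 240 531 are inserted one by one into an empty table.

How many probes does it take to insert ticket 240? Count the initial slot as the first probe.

5

Insert 767: h=2, slot 2 empty → index 2.
Insert 485: h=9, slot 9 empty → index 9.
Insert 731: h=0, slot 0 empty → index 0.
Insert 53: h=2, slot 2 occupied → index 3.
Insert 17: h=0, slot 0 occupied → index 1.
Insert 19: h=2, slots 2,3 occupied → index 4.
Insert 616: h=4, slot 4 occupied → index 5.
Insert 240: h=2, slots 2,3,4,5 occupied → index 6.
Insert 531: h=4, slots 4,5,6 occupied → index 7.
Table: [731, 17, 767, 53, 19, 616, 240, 531, ., 485, ., ., ., ., ., ., .]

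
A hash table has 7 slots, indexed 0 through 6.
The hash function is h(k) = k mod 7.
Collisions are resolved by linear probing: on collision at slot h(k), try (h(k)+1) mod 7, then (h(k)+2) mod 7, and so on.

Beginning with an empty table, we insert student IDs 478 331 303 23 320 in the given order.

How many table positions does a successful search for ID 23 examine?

4

478 hashes to 2; slot 2 is free => place at 2.
331 hashes to 2; 2 taken => place at 3.
303 hashes to 2; 2,3 taken => place at 4.
23 hashes to 2; 2,3,4 taken => place at 5.
320 hashes to 5; 5 taken => place at 6.
Table: [., ., 478, 331, 303, 23, 320]
Lookup 23: h=2, probe 2,3,4,5 → found at 5.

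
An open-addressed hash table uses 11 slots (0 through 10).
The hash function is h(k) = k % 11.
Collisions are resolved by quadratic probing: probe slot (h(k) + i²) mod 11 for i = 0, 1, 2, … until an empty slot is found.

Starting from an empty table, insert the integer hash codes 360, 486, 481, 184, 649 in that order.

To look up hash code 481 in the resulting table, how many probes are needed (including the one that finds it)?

2

360 hashes to 8; slot 8 is free -> place at 8.
486 hashes to 2; slot 2 is free -> place at 2.
481 hashes to 8; 8 taken -> place at 9.
184 hashes to 8; 8,9 taken -> place at 1.
649 hashes to 0; slot 0 is free -> place at 0.
Table: [649, 184, 486, ., ., ., ., ., 360, 481, .]
Lookup 481: h=8, probe 8,9 → found at 9.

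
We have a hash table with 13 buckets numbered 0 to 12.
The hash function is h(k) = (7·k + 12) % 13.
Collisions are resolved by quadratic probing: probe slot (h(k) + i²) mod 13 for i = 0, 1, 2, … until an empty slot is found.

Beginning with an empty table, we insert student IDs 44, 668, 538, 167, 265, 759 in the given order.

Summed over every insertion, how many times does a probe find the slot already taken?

44: h=8 => slot 8
668: h=8, probe 8,9 => slot 9
538: h=8, probe 8,9,12 => slot 12
167: h=11 => slot 11
265: h=8, probe 8,9,12,4 => slot 4
759: h=8, probe 8,9,12,4,11,7 => slot 7
Table: [-, -, -, -, 265, -, -, 759, 44, 668, -, 167, 538]

11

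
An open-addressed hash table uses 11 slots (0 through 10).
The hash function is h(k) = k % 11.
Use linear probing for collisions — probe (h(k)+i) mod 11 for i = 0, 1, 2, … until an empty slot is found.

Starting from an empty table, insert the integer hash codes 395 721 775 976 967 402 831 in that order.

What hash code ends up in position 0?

395: h=10 → slot 10
721: h=6 → slot 6
775: h=5 → slot 5
976: h=8 → slot 8
967: h=10, probe 10,0 → slot 0
402: h=6, probe 6,7 → slot 7
831: h=6, probe 6,7,8,9 → slot 9
Table: [967, —, —, —, —, 775, 721, 402, 976, 831, 395]

967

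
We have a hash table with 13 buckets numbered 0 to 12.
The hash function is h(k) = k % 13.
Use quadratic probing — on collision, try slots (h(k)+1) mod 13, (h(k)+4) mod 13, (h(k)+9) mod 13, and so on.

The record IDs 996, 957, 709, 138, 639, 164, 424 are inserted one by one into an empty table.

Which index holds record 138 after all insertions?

996 hashes to 8; slot 8 is free → place at 8.
957 hashes to 8; 8 taken → place at 9.
709 hashes to 7; slot 7 is free → place at 7.
138 hashes to 8; 8,9 taken → place at 12.
639 hashes to 2; slot 2 is free → place at 2.
164 hashes to 8; 8,9,12 taken → place at 4.
424 hashes to 8; 8,9,12,4 taken → place at 11.
Table: [_, _, 639, _, 164, _, _, 709, 996, 957, _, 424, 138]

12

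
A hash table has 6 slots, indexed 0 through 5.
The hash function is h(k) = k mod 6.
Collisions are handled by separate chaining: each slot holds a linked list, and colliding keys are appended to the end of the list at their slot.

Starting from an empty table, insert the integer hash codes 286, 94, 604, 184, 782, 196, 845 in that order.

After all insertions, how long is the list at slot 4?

5

Insert 286: h=4, bucket 4 empty → new chain.
Insert 94: h=4, bucket 4 nonempty → append to chain.
Insert 604: h=4, bucket 4 nonempty → append to chain.
Insert 184: h=4, bucket 4 nonempty → append to chain.
Insert 782: h=2, bucket 2 empty → new chain.
Insert 196: h=4, bucket 4 nonempty → append to chain.
Insert 845: h=5, bucket 5 empty → new chain.
Final buckets:
0: —
1: —
2: 782
3: —
4: 286 -> 94 -> 604 -> 184 -> 196
5: 845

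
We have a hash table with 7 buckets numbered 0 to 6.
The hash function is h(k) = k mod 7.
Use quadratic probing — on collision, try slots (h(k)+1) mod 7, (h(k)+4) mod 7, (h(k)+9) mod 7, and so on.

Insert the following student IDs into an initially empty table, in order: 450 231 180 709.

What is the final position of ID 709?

3

450 hashes to 2; slot 2 is free -> place at 2.
231 hashes to 0; slot 0 is free -> place at 0.
180 hashes to 5; slot 5 is free -> place at 5.
709 hashes to 2; 2 taken -> place at 3.
Table: [231, ., 450, 709, ., 180, .]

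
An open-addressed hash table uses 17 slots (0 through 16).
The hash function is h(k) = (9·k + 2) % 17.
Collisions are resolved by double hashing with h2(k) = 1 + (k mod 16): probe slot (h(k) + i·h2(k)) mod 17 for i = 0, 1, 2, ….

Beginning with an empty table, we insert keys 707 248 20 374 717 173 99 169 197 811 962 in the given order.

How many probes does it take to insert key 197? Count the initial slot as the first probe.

4

707 hashes to 7; slot 7 is free -> place at 7.
248 hashes to 7, h2=9; 7 taken -> place at 16.
20 hashes to 12; slot 12 is free -> place at 12.
374 hashes to 2; slot 2 is free -> place at 2.
717 hashes to 12, h2=14; 12 taken -> place at 9.
173 hashes to 12, h2=14; 12,9 taken -> place at 6.
99 hashes to 9, h2=4; 9 taken -> place at 13.
169 hashes to 10; slot 10 is free -> place at 10.
197 hashes to 7, h2=6; 7,13,2 taken -> place at 8.
811 hashes to 8, h2=12; 8 taken -> place at 3.
962 hashes to 7, h2=3; 7,10,13,16,2 taken -> place at 5.
Table: [∅, ∅, 374, 811, ∅, 962, 173, 707, 197, 717, 169, ∅, 20, 99, ∅, ∅, 248]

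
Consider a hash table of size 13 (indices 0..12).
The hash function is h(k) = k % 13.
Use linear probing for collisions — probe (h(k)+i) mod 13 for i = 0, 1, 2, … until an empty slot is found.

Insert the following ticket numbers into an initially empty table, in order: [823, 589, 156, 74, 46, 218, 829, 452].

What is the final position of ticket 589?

823: h=4 -> slot 4
589: h=4, probe 4,5 -> slot 5
156: h=0 -> slot 0
74: h=9 -> slot 9
46: h=7 -> slot 7
218: h=10 -> slot 10
829: h=10, probe 10,11 -> slot 11
452: h=10, probe 10,11,12 -> slot 12
Table: [156, -, -, -, 823, 589, -, 46, -, 74, 218, 829, 452]

5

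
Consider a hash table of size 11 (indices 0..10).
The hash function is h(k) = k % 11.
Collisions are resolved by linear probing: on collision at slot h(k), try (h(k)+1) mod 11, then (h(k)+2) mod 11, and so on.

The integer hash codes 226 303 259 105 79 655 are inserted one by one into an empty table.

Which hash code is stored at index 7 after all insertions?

226: h=6 → slot 6
303: h=6, probe 6,7 → slot 7
259: h=6, probe 6,7,8 → slot 8
105: h=6, probe 6,7,8,9 → slot 9
79: h=2 → slot 2
655: h=6, probe 6,7,8,9,10 → slot 10
Table: [., ., 79, ., ., ., 226, 303, 259, 105, 655]

303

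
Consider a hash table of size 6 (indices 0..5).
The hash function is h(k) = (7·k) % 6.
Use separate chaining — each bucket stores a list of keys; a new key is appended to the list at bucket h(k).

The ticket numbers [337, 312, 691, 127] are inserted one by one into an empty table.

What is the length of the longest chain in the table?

Insert 337: h=1, bucket 1 empty -> new chain.
Insert 312: h=0, bucket 0 empty -> new chain.
Insert 691: h=1, bucket 1 nonempty -> append to chain.
Insert 127: h=1, bucket 1 nonempty -> append to chain.
Final buckets:
0: 312
1: 337 -> 691 -> 127
2: -
3: -
4: -
5: -

3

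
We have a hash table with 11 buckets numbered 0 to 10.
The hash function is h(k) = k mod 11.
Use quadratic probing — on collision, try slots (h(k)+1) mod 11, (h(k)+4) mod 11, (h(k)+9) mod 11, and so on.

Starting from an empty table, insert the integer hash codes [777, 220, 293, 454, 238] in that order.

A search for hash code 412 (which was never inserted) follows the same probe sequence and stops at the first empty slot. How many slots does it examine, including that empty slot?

2

777: h=7 → slot 7
220: h=0 → slot 0
293: h=7, probe 7,8 → slot 8
454: h=3 → slot 3
238: h=7, probe 7,8,0,5 → slot 5
Table: [220, ., ., 454, ., 238, ., 777, 293, ., .]
Lookup 412: h=5, probe 5,6 → slot 6 empty, not found.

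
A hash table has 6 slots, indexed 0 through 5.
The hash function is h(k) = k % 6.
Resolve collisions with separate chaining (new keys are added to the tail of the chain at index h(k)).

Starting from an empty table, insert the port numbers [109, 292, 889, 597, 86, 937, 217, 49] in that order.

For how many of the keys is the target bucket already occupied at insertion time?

109 -> bucket 1
292 -> bucket 4
889 -> bucket 1 (collision)
597 -> bucket 3
86 -> bucket 2
937 -> bucket 1 (collision)
217 -> bucket 1 (collision)
49 -> bucket 1 (collision)
Final buckets:
0: .
1: 109 -> 889 -> 937 -> 217 -> 49
2: 86
3: 597
4: 292
5: .

4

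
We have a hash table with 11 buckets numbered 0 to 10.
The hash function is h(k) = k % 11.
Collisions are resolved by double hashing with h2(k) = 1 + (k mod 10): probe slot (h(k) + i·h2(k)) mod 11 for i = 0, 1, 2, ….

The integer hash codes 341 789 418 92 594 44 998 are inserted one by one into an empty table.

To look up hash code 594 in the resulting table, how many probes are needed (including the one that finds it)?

2

341: h=0 => slot 0
789: h=8 => slot 8
418: h=0, h2=9, probe 0,9 => slot 9
92: h=4 => slot 4
594: h=0, h2=5, probe 0,5 => slot 5
44: h=0, h2=5, probe 0,5,10 => slot 10
998: h=8, h2=9, probe 8,6 => slot 6
Table: [341, _, _, _, 92, 594, 998, _, 789, 418, 44]
Lookup 594: h=0, h2=5, probe 0,5 → found at 5.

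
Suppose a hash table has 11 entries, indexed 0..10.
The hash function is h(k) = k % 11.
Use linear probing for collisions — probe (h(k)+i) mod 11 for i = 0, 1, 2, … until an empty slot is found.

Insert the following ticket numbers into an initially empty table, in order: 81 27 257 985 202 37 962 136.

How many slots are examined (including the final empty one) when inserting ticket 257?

3

Insert 81: h=4, slot 4 empty -> index 4.
Insert 27: h=5, slot 5 empty -> index 5.
Insert 257: h=4, slots 4,5 occupied -> index 6.
Insert 985: h=6, slot 6 occupied -> index 7.
Insert 202: h=4, slots 4,5,6,7 occupied -> index 8.
Insert 37: h=4, slots 4,5,6,7,8 occupied -> index 9.
Insert 962: h=5, slots 5,6,7,8,9 occupied -> index 10.
Insert 136: h=4, slots 4,5,6,7,8,9,10 occupied -> index 0.
Table: [136, ., ., ., 81, 27, 257, 985, 202, 37, 962]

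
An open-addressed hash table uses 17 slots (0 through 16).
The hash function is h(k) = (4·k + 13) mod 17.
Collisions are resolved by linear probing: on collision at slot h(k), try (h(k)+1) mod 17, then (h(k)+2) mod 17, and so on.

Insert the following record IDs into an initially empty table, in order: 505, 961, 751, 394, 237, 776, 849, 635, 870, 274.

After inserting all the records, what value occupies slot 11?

237

505 hashes to 10; slot 10 is free => place at 10.
961 hashes to 15; slot 15 is free => place at 15.
751 hashes to 8; slot 8 is free => place at 8.
394 hashes to 8; 8 taken => place at 9.
237 hashes to 9; 9,10 taken => place at 11.
776 hashes to 6; slot 6 is free => place at 6.
849 hashes to 9; 9,10,11 taken => place at 12.
635 hashes to 3; slot 3 is free => place at 3.
870 hashes to 8; 8,9,10,11,12 taken => place at 13.
274 hashes to 4; slot 4 is free => place at 4.
Table: [—, —, —, 635, 274, —, 776, —, 751, 394, 505, 237, 849, 870, —, 961, —]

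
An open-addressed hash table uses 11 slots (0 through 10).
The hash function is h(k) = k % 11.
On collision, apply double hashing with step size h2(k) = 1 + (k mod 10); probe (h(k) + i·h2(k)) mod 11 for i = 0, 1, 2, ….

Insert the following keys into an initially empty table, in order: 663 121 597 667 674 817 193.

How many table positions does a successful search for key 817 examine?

663: h=3 -> slot 3
121: h=0 -> slot 0
597: h=3, h2=8, probe 3,0,8 -> slot 8
667: h=7 -> slot 7
674: h=3, h2=5, probe 3,8,2 -> slot 2
817: h=3, h2=8, probe 3,0,8,5 -> slot 5
193: h=6 -> slot 6
Table: [121, -, 674, 663, -, 817, 193, 667, 597, -, -]
Lookup 817: h=3, h2=8, probe 3,0,8,5 → found at 5.

4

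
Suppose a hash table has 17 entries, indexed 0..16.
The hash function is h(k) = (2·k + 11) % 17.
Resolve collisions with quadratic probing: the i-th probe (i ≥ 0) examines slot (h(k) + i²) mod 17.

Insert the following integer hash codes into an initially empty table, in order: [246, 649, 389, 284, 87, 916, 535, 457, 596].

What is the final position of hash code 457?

16

246 hashes to 10; slot 10 is free -> place at 10.
649 hashes to 0; slot 0 is free -> place at 0.
389 hashes to 7; slot 7 is free -> place at 7.
284 hashes to 1; slot 1 is free -> place at 1.
87 hashes to 15; slot 15 is free -> place at 15.
916 hashes to 7; 7 taken -> place at 8.
535 hashes to 10; 10 taken -> place at 11.
457 hashes to 7; 7,8,11 taken -> place at 16.
596 hashes to 13; slot 13 is free -> place at 13.
Table: [649, 284, ., ., ., ., ., 389, 916, ., 246, 535, ., 596, ., 87, 457]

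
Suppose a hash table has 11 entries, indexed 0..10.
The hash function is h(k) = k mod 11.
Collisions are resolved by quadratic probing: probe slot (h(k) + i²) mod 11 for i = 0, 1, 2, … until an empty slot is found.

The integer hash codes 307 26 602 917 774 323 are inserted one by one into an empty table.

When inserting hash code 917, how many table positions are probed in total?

2

307: h=10 => slot 10
26: h=4 => slot 4
602: h=8 => slot 8
917: h=4, probe 4,5 => slot 5
774: h=4, probe 4,5,8,2 => slot 2
323: h=4, probe 4,5,8,2,9 => slot 9
Table: [—, —, 774, —, 26, 917, —, —, 602, 323, 307]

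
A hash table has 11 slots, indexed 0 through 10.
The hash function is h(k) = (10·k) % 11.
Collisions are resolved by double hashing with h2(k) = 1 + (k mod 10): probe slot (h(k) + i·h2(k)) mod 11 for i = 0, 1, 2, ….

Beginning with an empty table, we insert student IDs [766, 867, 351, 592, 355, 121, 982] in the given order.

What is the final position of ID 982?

3

766 hashes to 4; slot 4 is free -> place at 4.
867 hashes to 2; slot 2 is free -> place at 2.
351 hashes to 1; slot 1 is free -> place at 1.
592 hashes to 2, h2=3; 2 taken -> place at 5.
355 hashes to 8; slot 8 is free -> place at 8.
121 hashes to 0; slot 0 is free -> place at 0.
982 hashes to 8, h2=3; 8,0 taken -> place at 3.
Table: [121, 351, 867, 982, 766, 592, -, -, 355, -, -]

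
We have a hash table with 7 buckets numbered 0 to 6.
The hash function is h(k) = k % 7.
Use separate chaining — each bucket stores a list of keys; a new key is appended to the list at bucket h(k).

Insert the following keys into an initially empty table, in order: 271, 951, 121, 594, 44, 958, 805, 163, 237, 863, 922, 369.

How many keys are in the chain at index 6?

4

Insert 271: h=5, bucket 5 empty -> new chain.
Insert 951: h=6, bucket 6 empty -> new chain.
Insert 121: h=2, bucket 2 empty -> new chain.
Insert 594: h=6, bucket 6 nonempty -> append to chain.
Insert 44: h=2, bucket 2 nonempty -> append to chain.
Insert 958: h=6, bucket 6 nonempty -> append to chain.
Insert 805: h=0, bucket 0 empty -> new chain.
Insert 163: h=2, bucket 2 nonempty -> append to chain.
Insert 237: h=6, bucket 6 nonempty -> append to chain.
Insert 863: h=2, bucket 2 nonempty -> append to chain.
Insert 922: h=5, bucket 5 nonempty -> append to chain.
Insert 369: h=5, bucket 5 nonempty -> append to chain.
Final buckets:
0: 805
1: —
2: 121 -> 44 -> 163 -> 863
3: —
4: —
5: 271 -> 922 -> 369
6: 951 -> 594 -> 958 -> 237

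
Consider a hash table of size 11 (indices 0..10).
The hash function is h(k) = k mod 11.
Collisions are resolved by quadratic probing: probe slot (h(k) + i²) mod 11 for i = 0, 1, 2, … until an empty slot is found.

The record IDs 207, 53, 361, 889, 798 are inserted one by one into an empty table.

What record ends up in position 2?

361

207: h=9 → slot 9
53: h=9, probe 9,10 → slot 10
361: h=9, probe 9,10,2 → slot 2
889: h=9, probe 9,10,2,7 → slot 7
798: h=6 → slot 6
Table: [-, -, 361, -, -, -, 798, 889, -, 207, 53]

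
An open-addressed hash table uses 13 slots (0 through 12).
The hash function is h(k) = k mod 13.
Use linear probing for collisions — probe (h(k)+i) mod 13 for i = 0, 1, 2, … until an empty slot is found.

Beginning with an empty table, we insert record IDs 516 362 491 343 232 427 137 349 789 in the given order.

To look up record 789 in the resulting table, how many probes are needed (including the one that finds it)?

516 hashes to 9; slot 9 is free → place at 9.
362 hashes to 11; slot 11 is free → place at 11.
491 hashes to 10; slot 10 is free → place at 10.
343 hashes to 5; slot 5 is free → place at 5.
232 hashes to 11; 11 taken → place at 12.
427 hashes to 11; 11,12 taken → place at 0.
137 hashes to 7; slot 7 is free → place at 7.
349 hashes to 11; 11,12,0 taken → place at 1.
789 hashes to 9; 9,10,11,12,0,1 taken → place at 2.
Table: [427, 349, 789, ∅, ∅, 343, ∅, 137, ∅, 516, 491, 362, 232]
Lookup 789: h=9, probe 9,10,11,12,0,1,2 → found at 2.

7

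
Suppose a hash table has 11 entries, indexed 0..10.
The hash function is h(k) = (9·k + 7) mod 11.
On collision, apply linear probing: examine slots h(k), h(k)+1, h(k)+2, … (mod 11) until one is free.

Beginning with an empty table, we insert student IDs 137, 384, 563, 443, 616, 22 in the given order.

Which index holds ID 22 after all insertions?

Insert 137: h=8, slot 8 empty => index 8.
Insert 384: h=9, slot 9 empty => index 9.
Insert 563: h=3, slot 3 empty => index 3.
Insert 443: h=1, slot 1 empty => index 1.
Insert 616: h=7, slot 7 empty => index 7.
Insert 22: h=7, slots 7,8,9 occupied => index 10.
Table: [∅, 443, ∅, 563, ∅, ∅, ∅, 616, 137, 384, 22]

10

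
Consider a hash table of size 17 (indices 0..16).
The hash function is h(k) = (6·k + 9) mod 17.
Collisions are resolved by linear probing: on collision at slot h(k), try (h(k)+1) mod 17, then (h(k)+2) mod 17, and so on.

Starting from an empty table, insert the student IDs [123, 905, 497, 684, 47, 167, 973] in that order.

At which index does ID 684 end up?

123 hashes to 16; slot 16 is free → place at 16.
905 hashes to 16; 16 taken → place at 0.
497 hashes to 16; 16,0 taken → place at 1.
684 hashes to 16; 16,0,1 taken → place at 2.
47 hashes to 2; 2 taken → place at 3.
167 hashes to 8; slot 8 is free → place at 8.
973 hashes to 16; 16,0,1,2,3 taken → place at 4.
Table: [905, 497, 684, 47, 973, -, -, -, 167, -, -, -, -, -, -, -, 123]

2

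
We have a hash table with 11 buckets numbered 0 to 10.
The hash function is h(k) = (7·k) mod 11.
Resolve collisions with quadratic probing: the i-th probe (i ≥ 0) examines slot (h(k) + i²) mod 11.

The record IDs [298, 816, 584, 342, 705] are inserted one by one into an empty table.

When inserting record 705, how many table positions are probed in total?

4

298: h=7 → slot 7
816: h=3 → slot 3
584: h=7, probe 7,8 → slot 8
342: h=7, probe 7,8,0 → slot 0
705: h=7, probe 7,8,0,5 → slot 5
Table: [342, _, _, 816, _, 705, _, 298, 584, _, _]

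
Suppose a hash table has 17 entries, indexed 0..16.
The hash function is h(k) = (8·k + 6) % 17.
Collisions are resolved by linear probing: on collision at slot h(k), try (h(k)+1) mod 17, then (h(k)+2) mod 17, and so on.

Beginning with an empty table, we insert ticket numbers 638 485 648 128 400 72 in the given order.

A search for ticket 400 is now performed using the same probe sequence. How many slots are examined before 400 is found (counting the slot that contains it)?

4

638 hashes to 10; slot 10 is free => place at 10.
485 hashes to 10; 10 taken => place at 11.
648 hashes to 5; slot 5 is free => place at 5.
128 hashes to 10; 10,11 taken => place at 12.
400 hashes to 10; 10,11,12 taken => place at 13.
72 hashes to 4; slot 4 is free => place at 4.
Table: [∅, ∅, ∅, ∅, 72, 648, ∅, ∅, ∅, ∅, 638, 485, 128, 400, ∅, ∅, ∅]
Lookup 400: h=10, probe 10,11,12,13 → found at 13.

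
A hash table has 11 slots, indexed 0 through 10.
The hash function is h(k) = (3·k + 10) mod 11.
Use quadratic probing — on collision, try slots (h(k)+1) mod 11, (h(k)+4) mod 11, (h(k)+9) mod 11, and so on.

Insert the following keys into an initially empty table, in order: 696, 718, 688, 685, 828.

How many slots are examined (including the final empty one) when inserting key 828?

5

Insert 696: h=8, slot 8 empty -> index 8.
Insert 718: h=8, slot 8 occupied -> index 9.
Insert 688: h=6, slot 6 empty -> index 6.
Insert 685: h=8, slots 8,9 occupied -> index 1.
Insert 828: h=8, slots 8,9,1,6 occupied -> index 2.
Table: [—, 685, 828, —, —, —, 688, —, 696, 718, —]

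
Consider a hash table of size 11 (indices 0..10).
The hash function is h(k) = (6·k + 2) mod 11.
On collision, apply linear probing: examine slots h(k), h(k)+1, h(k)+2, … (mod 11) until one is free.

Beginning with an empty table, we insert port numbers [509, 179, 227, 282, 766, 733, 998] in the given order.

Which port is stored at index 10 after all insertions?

509: h=9 => slot 9
179: h=9, probe 9,10 => slot 10
227: h=0 => slot 0
282: h=0, probe 0,1 => slot 1
766: h=0, probe 0,1,2 => slot 2
733: h=0, probe 0,1,2,3 => slot 3
998: h=6 => slot 6
Table: [227, 282, 766, 733, -, -, 998, -, -, 509, 179]

179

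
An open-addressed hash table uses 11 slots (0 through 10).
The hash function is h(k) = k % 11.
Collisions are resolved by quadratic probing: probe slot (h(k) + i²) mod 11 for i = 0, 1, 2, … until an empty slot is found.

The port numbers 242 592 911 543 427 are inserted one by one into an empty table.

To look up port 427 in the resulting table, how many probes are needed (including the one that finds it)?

3

242 hashes to 0; slot 0 is free -> place at 0.
592 hashes to 9; slot 9 is free -> place at 9.
911 hashes to 9; 9 taken -> place at 10.
543 hashes to 4; slot 4 is free -> place at 4.
427 hashes to 9; 9,10 taken -> place at 2.
Table: [242, ∅, 427, ∅, 543, ∅, ∅, ∅, ∅, 592, 911]
Lookup 427: h=9, probe 9,10,2 → found at 2.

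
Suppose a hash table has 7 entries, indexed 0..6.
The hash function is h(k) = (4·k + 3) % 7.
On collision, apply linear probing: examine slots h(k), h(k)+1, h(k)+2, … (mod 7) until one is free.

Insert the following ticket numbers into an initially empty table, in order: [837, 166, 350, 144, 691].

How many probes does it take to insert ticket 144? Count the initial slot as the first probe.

2

Insert 837: h=5, slot 5 empty → index 5.
Insert 166: h=2, slot 2 empty → index 2.
Insert 350: h=3, slot 3 empty → index 3.
Insert 144: h=5, slot 5 occupied → index 6.
Insert 691: h=2, slots 2,3 occupied → index 4.
Table: [∅, ∅, 166, 350, 691, 837, 144]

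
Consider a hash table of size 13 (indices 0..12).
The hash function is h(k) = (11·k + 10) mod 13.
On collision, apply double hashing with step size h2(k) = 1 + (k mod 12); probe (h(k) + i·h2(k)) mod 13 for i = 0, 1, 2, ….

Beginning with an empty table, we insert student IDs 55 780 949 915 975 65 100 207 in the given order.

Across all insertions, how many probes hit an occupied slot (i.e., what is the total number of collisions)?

5

55: h=4 -> slot 4
780: h=10 -> slot 10
949: h=10, h2=2, probe 10,12 -> slot 12
915: h=0 -> slot 0
975: h=10, h2=4, probe 10,1 -> slot 1
65: h=10, h2=6, probe 10,3 -> slot 3
100: h=5 -> slot 5
207: h=12, h2=4, probe 12,3,7 -> slot 7
Table: [915, 975, ∅, 65, 55, 100, ∅, 207, ∅, ∅, 780, ∅, 949]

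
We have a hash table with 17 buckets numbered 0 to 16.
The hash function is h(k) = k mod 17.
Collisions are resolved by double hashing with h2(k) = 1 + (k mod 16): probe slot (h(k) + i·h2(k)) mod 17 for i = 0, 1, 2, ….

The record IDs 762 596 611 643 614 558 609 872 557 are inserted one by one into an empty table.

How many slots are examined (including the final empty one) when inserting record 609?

762 hashes to 14; slot 14 is free → place at 14.
596 hashes to 1; slot 1 is free → place at 1.
611 hashes to 16; slot 16 is free → place at 16.
643 hashes to 14, h2=4; 14,1 taken → place at 5.
614 hashes to 2; slot 2 is free → place at 2.
558 hashes to 14, h2=15; 14 taken → place at 12.
609 hashes to 14, h2=2; 14,16,1 taken → place at 3.
872 hashes to 5, h2=9; 5,14 taken → place at 6.
557 hashes to 13; slot 13 is free → place at 13.
Table: [∅, 596, 614, 609, ∅, 643, 872, ∅, ∅, ∅, ∅, ∅, 558, 557, 762, ∅, 611]

4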